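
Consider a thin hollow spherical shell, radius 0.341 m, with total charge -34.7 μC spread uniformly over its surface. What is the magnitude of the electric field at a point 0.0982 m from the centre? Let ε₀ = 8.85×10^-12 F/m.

Take a concentric spherical Gaussian surface of radius r = 0.0982 m (inside the shell, r < 0.341 m).
All the charge is outside the Gaussian surface: Q_enc = 0, hence E = 0 everywhere inside the shell.

E = 0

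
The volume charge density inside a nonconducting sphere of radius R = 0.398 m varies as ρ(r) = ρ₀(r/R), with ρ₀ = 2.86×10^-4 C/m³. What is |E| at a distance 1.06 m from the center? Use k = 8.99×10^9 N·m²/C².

E ≈ 4.53×10^5 V/m

Use a concentric Gaussian sphere at r = 1.06 m (r > R, all charge enclosed).
Q_enc = 4π ∫₀^R ρ₀(r'/R)^1 r'² dr' = 4πρ₀R³/4 = 5.665×10^-5 C.
Applying ∮E·dA = Q_enc/ε₀ with Φ = E(4πr²):
E = k|Q_enc|/r² = (8.99×10^9)(5.665e-5)/(1.06)² = 4.53×10^5 N/C.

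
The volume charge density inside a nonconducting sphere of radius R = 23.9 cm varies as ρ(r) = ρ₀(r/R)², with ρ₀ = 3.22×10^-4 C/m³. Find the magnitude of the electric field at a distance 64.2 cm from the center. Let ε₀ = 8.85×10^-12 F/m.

Use a concentric Gaussian sphere at r = 64.2 cm (r > R, all charge enclosed).
Q_enc = 4π ∫₀^R ρ₀(r'/R)^2 r'² dr' = 4πρ₀R³/5 = 1.105e-5 C.
By Gauss's law, ∮E·dA = E·4πr² = Q_enc/ε₀.
E = |Q_enc|/(4πε₀r²) = (1.105×10^-5)/(4π·8.85×10^-12·(0.642)²) = 2.41×10^5 N/C.

|E| = 2.41×10^5 N/C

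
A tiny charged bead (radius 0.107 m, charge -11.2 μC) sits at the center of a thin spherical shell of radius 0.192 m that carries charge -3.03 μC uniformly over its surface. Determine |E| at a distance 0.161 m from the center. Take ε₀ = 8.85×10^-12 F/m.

Symmetry ⇒ E = E(r) r̂. Gaussian sphere of radius r = 0.161 m (between the bodies, 0.107 m < r < 0.192 m).
Only the inner charge is enclosed; the outer shell contributes nothing inside itself. Q_enc = -11.2 μC = -1.12×10^-5 C.
Applying ∮E·dA = Q_enc/ε₀ with Φ = E(4πr²):
E = |Q_enc|/(4πε₀r²) = (1.12×10^-5)/(4π·8.85×10^-12·(0.161)²) = 3.89×10^6 N/C.

3.89×10^6 V/m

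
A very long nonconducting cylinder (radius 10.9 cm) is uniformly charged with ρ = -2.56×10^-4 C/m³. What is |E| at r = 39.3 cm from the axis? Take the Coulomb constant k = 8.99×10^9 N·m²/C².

|E| ≈ 4.37×10^5 N/C

Take a coaxial cylindrical Gaussian surface of radius r = 39.3 cm and length L (r > 10.9 cm, full cross-section enclosed).
λ_enc = ρ·πR² = (-2.56×10^-4)π(0.109)² = -9.555×10^-6 C/m.
Applying ∮E·dA = Q_enc/ε₀ with the end caps contributing no flux:
E = 2k|λ_enc|/r = 2(8.99×10^9)(9.555×10^-6)/(0.393) = 4.37×10^5 N/C.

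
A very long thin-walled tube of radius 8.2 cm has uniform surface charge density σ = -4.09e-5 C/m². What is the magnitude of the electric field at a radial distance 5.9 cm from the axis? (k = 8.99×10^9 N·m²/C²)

By cylindrical symmetry E is radial; use a coaxial Gaussian cylinder of radius 5.9 cm and length L (r < 8.2 cm, inside the shell).
No charge is enclosed, so Gauss's law gives E·2πrL = 0 ⇒ E = 0.

E = 0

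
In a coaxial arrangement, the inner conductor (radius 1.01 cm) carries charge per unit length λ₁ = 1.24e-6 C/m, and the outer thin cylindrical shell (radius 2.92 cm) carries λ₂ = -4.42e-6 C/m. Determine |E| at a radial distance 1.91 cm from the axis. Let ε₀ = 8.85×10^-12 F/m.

By cylindrical symmetry E is radial; use a coaxial Gaussian cylinder of radius 1.91 cm and length L (between the conductors, 1.01 cm < r < 2.92 cm).
The shell at 2.92 cm lies outside the Gaussian surface, so λ_enc = λ₁ = 1.24×10^-6 C/m.
Since E is radial and uniform over the curved surface, Φ = E·2πrL = Q_enc/ε₀ = λ_enc L/ε₀.
E = |λ_enc|/(2πε₀r) = (1.24e-6)/(2π·8.85×10^-12·0.0191) = 1.17e6 N/C.

1.17×10^6 N/C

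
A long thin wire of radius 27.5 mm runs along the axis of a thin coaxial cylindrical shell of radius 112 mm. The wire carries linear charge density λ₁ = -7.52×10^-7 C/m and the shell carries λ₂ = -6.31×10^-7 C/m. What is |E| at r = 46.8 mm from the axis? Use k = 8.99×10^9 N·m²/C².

E ≈ 2.89×10^5 N/C

Take a coaxial cylindrical Gaussian surface of radius r = 46.8 mm and length L (between the conductors, 27.5 mm < r < 112 mm).
Only the inner wire is enclosed; the outer shell contributes nothing inside itself. λ_enc = λ₁ = -7.52×10^-7 C/m.
Since E is radial and uniform over the curved surface, Φ = E·2πrL = Q_enc/ε₀ = λ_enc L/ε₀.
E = 2k|λ_enc|/r = 2(8.99×10^9)(7.52×10^-7)/(0.0468) = 2.89×10^5 N/C.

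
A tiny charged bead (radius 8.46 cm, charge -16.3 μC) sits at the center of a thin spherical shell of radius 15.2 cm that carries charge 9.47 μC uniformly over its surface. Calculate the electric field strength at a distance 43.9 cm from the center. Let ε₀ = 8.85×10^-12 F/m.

Take a concentric spherical Gaussian surface of radius r = 43.9 cm (r > 15.2 cm, enclosing both).
Q_enc = (-16.3 μC) + (9.47 μC) = -6.83×10^-6 C.
Since E is radial and uniform over the Gaussian sphere, Φ = E·4πr² = Q_enc/ε₀.
E = |Q_enc|/(4πε₀r²) = (6.83×10^-6)/(4π·8.85×10^-12·(0.439)²) = 3.19×10^5 N/C.

E ≈ 3.19×10^5 N/C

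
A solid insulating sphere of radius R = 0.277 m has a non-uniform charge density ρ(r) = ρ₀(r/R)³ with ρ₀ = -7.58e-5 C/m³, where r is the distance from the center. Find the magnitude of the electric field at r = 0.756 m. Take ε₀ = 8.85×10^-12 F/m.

Use a concentric Gaussian sphere at r = 0.756 m (r > R, all charge enclosed).
Q_enc = 4π ∫₀^R ρ₀(r'/R)^3 r'² dr' = 4πρ₀R³/6 = -3.374e-6 C.
Since E is radial and uniform over the Gaussian sphere, Φ = E·4πr² = Q_enc/ε₀.
E = |Q_enc|/(4πε₀r²) = (3.374×10^-6)/(4π·8.85×10^-12·(0.756)²) = 5.31×10^4 N/C.

E ≈ 5.31×10^4 N/C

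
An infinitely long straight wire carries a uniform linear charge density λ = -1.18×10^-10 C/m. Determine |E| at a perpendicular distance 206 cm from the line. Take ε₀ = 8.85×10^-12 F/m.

E = 1.03 V/m

Choose a coaxial cylinder of radius r = 206 cm (arbitrary length L) as the Gaussian surface.
Q_enc = λL, so λ_enc = -1.18×10^-10 C/m.
Since E is radial and uniform over the curved surface, Φ = E·2πrL = Q_enc/ε₀ = λ_enc L/ε₀.
E = |λ_enc|/(2πε₀r) = (1.18×10^-10)/(2π·8.85×10^-12·2.06) = 1.03 N/C.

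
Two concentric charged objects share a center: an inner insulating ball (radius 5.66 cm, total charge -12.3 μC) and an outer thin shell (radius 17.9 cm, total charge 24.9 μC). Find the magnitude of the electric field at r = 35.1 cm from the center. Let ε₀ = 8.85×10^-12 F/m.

9.20×10^5 N/C

By spherical symmetry E is radial; choose a Gaussian sphere of radius r = 35.1 cm (r > 17.9 cm, enclosing both).
Q_enc = (-12.3 μC) + (24.9 μC) = 1.26×10^-5 C.
By Gauss's law, ∮E·dA = E·4πr² = Q_enc/ε₀.
E = |Q_enc|/(4πε₀r²) = (1.26e-5)/(4π·8.85×10^-12·(0.351)²) = 9.20×10^5 N/C.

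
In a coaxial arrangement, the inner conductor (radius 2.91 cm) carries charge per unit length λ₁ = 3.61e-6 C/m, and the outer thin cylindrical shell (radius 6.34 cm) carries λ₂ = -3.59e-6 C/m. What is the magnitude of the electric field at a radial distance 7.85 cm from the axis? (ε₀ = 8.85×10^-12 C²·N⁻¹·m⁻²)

E = 4.58×10^3 N/C

Choose a coaxial cylinder of radius r = 7.85 cm (arbitrary length L) as the Gaussian surface (r > 6.34 cm, enclosing both).
λ_enc = λ₁ + λ₂ = (3.61e-6) + (-3.59×10^-6) = 2.00e-8 C/m.
Applying ∮E·dA = Q_enc/ε₀ with the end caps contributing no flux:
E = |λ_enc|/(2πε₀r) = (2.00×10^-8)/(2π·8.85×10^-12·0.0785) = 4.58×10^3 N/C.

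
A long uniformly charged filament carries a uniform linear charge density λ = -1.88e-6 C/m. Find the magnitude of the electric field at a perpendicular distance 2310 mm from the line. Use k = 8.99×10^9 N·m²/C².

Coaxial Gaussian cylinder, radius r = 2310 mm, length L.
Q_enc = λL, so λ_enc = -1.88×10^-6 C/m.
Gauss's law: E·2πrL = λ_enc L/ε₀.
E = 2k|λ_enc|/r = 2(8.99×10^9)(1.88×10^-6)/(2.31) = 1.46e4 N/C.

E ≈ 1.46×10^4 V/m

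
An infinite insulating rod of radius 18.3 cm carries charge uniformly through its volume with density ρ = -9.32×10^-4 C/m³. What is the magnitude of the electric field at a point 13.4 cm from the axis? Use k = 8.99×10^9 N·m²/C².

E ≈ 7.05×10^6 N/C

By cylindrical symmetry E is radial; use a coaxial Gaussian cylinder of radius 13.4 cm and length L (r < R).
Charge inside radius r per length L is ρ·πr²·L, so λ_enc = ρπr² = -5.257×10^-5 C/m.
Gauss's law: E·2πrL = λ_enc L/ε₀.
E = 2k|λ_enc|/r = 2(8.99×10^9)(5.257e-5)/(0.134) = 7.05×10^6 N/C.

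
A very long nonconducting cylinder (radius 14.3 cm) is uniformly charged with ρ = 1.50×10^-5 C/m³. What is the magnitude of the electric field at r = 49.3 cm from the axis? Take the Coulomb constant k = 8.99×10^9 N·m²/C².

Take a coaxial cylindrical Gaussian surface of radius r = 49.3 cm and length L (r > 14.3 cm, full cross-section enclosed).
λ_enc = ρ·πR² = (1.50×10^-5)π(0.143)² = 9.636×10^-7 C/m.
Since E is radial and uniform over the curved surface, Φ = E·2πrL = Q_enc/ε₀ = λ_enc L/ε₀.
E = 2k|λ_enc|/r = 2(8.99×10^9)(9.636×10^-7)/(0.493) = 3.51e4 N/C.

E ≈ 3.51×10^4 N/C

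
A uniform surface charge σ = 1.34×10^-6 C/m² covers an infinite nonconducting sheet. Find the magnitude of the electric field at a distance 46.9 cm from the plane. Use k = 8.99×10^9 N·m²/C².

Choose a cylindrical pillbox piercing the sheet, end faces (area A) parallel to it.
Flux Φ = 2EA and Q_enc = σA, so 2EA = σA/ε₀ ⇒ E = |σ|/(2ε₀), independent of distance.
E = 2πk|σ| = 2π(8.99×10^9)(1.34×10^-6) = 7.57e4 N/C.

E = 7.57e4 N/C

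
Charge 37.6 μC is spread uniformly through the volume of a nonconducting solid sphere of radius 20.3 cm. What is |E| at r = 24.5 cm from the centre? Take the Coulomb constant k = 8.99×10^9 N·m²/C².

Use a concentric Gaussian sphere at r = 24.5 cm (r > R, so the entire charge is enclosed).
Q_enc = 37.6 μC = 3.76×10^-5 C.
Gauss's law: E·4πr² = Q_enc/ε₀.
E = k|Q_enc|/r² = (8.99×10^9)(3.76×10^-5)/(0.245)² = 5.63e6 N/C.

E ≈ 5.63×10^6 N/C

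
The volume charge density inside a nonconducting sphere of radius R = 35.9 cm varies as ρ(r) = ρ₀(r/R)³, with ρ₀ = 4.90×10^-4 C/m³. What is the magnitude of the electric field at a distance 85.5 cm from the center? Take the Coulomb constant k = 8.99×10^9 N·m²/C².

Symmetry ⇒ E = E(r) r̂. Gaussian sphere of radius r = 85.5 cm (r > R, all charge enclosed).
Q_enc = 4π ∫₀^R ρ₀(r'/R)^3 r'² dr' = 4πρ₀R³/6 = 4.748e-5 C.
Applying ∮E·dA = Q_enc/ε₀ with Φ = E(4πr²):
E = k|Q_enc|/r² = (8.99×10^9)(4.748×10^-5)/(0.855)² = 5.84×10^5 N/C.

E = 5.84e5 V/m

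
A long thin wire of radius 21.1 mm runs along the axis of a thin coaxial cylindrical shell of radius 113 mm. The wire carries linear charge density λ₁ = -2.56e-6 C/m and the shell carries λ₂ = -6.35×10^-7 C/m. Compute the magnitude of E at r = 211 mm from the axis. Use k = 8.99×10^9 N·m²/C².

Take a coaxial cylindrical Gaussian surface of radius r = 211 mm and length L (r > 113 mm, enclosing both).
λ_enc = λ₁ + λ₂ = (-2.56×10^-6) + (-6.35e-7) = -3.195e-6 C/m.
Gauss's law: E·2πrL = λ_enc L/ε₀.
E = 2k|λ_enc|/r = 2(8.99×10^9)(3.195×10^-6)/(0.211) = 2.72×10^5 N/C.

|E| ≈ 2.72×10^5 N/C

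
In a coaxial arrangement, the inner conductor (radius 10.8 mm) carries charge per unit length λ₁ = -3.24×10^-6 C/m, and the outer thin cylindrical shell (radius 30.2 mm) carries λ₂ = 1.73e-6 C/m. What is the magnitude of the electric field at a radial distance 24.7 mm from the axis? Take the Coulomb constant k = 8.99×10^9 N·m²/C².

E ≈ 2.36e6 N/C

Take a coaxial cylindrical Gaussian surface of radius r = 24.7 mm and length L (between the conductors, 10.8 mm < r < 30.2 mm).
Only the inner wire is enclosed; the outer shell contributes nothing inside itself. λ_enc = λ₁ = -3.24e-6 C/m.
Gauss's law: E·2πrL = λ_enc L/ε₀.
E = 2k|λ_enc|/r = 2(8.99×10^9)(3.24e-6)/(0.0247) = 2.36×10^6 N/C.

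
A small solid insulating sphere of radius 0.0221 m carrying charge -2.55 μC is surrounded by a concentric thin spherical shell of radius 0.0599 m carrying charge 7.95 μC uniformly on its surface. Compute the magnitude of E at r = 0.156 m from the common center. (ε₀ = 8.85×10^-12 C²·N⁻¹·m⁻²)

2.00e6 N/C

Take a concentric spherical Gaussian surface of radius r = 0.156 m (r > 0.0599 m, enclosing both).
Q_enc = (-2.55 μC) + (7.95 μC) = 5.40e-6 C.
Since E is radial and uniform over the Gaussian sphere, Φ = E·4πr² = Q_enc/ε₀.
E = |Q_enc|/(4πε₀r²) = (5.40×10^-6)/(4π·8.85×10^-12·(0.156)²) = 2.00e6 N/C.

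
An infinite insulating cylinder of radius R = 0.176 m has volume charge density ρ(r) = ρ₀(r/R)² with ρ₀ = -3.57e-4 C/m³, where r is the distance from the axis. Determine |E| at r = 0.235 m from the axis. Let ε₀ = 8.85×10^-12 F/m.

E ≈ 1.33×10^6 N/C

By cylindrical symmetry E is radial; use a coaxial Gaussian cylinder of radius 0.235 m and length L (r > R, full charge per length enclosed).
λ_enc = 2π ∫₀^R ρ₀(r'/R)^2 r' dr' = 2πρ₀R²/4 = -1.737×10^-5 C/m.
Since E is radial and uniform over the curved surface, Φ = E·2πrL = Q_enc/ε₀ = λ_enc L/ε₀.
E = |λ_enc|/(2πε₀r) = (1.737×10^-5)/(2π·8.85×10^-12·0.235) = 1.33×10^6 N/C.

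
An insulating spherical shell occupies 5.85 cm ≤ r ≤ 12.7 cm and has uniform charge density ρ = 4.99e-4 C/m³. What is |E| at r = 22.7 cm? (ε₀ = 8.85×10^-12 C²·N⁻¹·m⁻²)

By spherical symmetry E is radial; choose a Gaussian sphere of radius r = 22.7 cm (r > 12.7 cm, enclosing the whole shell).
Q_enc = ρ·(4π/3)(b³ − a³) = (4.99×10^-4)·(4π/3)·((0.127)³ − (0.0585)³) = 3.863×10^-6 C.
Gauss's law: E·4πr² = Q_enc/ε₀.
E = |Q_enc|/(4πε₀r²) = (3.863×10^-6)/(4π·8.85×10^-12·(0.227)²) = 6.74×10^5 N/C.

|E| ≈ 6.74e5 V/m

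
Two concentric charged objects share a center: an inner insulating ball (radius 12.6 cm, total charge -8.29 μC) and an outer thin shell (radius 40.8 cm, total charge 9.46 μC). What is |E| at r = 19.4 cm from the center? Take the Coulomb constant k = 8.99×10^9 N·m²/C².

Take a concentric spherical Gaussian surface of radius r = 19.4 cm (between the bodies, 12.6 cm < r < 40.8 cm).
Only the inner charge is enclosed; the outer shell contributes nothing inside itself. Q_enc = -8.29 μC = -8.29×10^-6 C.
Since E is radial and uniform over the Gaussian sphere, Φ = E·4πr² = Q_enc/ε₀.
E = k|Q_enc|/r² = (8.99×10^9)(8.29e-6)/(0.194)² = 1.98×10^6 N/C.

|E| ≈ 1.98×10^6 N/C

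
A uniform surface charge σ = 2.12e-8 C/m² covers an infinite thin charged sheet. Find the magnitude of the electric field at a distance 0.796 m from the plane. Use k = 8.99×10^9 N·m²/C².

The symmetry is planar: E is normal to the sheet and the same magnitude on both sides. Take a pillbox straddling the sheet with end-cap area A.
Flux Φ = 2EA and Q_enc = σA, so 2EA = σA/ε₀ ⇒ E = |σ|/(2ε₀), independent of distance.
E = 2πk|σ| = 2π(8.99×10^9)(2.12×10^-8) = 1.20×10^3 N/C.

E = 1.20e3 N/C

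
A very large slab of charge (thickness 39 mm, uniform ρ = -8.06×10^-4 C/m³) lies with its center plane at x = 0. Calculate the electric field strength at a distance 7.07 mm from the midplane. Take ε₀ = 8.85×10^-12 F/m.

By symmetry E is perpendicular to the slab. A Gaussian pillbox from −7.07 mm to +7.07 mm (face area A) lies entirely within the slab.
Q_enc = ρ·(2x)·A and flux = 2EA, so 2EA = 2ρxA/ε₀ ⇒ E = |ρ|x/ε₀.
E = (8.06×10^-4)(0.00707)/(8.85×10^-12) = 6.44×10^5 N/C.

6.44×10^5 V/m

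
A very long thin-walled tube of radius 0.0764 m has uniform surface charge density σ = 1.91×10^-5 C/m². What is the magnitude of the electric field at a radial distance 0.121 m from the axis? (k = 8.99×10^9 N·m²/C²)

|E| = 1.36×10^6 V/m

Coaxial Gaussian cylinder, radius r = 0.121 m, length L (r > 0.0764 m).
The whole shell is enclosed: λ_enc = σ·2πR = (1.91e-5)·2π·(0.0764) = 9.169×10^-6 C/m.
Since E is radial and uniform over the curved surface, Φ = E·2πrL = Q_enc/ε₀ = λ_enc L/ε₀.
E = 2k|λ_enc|/r = 2(8.99×10^9)(9.169×10^-6)/(0.121) = 1.36×10^6 N/C.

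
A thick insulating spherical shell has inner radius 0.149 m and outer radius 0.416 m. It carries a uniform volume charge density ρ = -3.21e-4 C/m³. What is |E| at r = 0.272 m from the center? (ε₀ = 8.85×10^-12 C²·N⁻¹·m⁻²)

Take a concentric spherical Gaussian surface of radius r = 0.272 m (within the shell material, 0.149 m < r < 0.416 m).
Enclosed charge is the volume from a to r: Q_enc = (4π/3)ρ(r³ − a³) = -2.261×10^-5 C.
Applying ∮E·dA = Q_enc/ε₀ with Φ = E(4πr²):
E = |Q_enc|/(4πε₀r²) = (2.261×10^-5)/(4π·8.85×10^-12·(0.272)²) = 2.75×10^6 N/C.

|E| = 2.75×10^6 V/m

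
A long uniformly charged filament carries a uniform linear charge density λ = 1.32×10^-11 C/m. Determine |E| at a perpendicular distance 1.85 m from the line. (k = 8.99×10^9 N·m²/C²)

Take a coaxial cylindrical Gaussian surface of radius r = 1.85 m and length L.
Q_enc = λL, so λ_enc = 1.32×10^-11 C/m.
Gauss's law: E·2πrL = λ_enc L/ε₀.
E = 2k|λ_enc|/r = 2(8.99×10^9)(1.32×10^-11)/(1.85) = 0.128 N/C.

E ≈ 0.128 V/m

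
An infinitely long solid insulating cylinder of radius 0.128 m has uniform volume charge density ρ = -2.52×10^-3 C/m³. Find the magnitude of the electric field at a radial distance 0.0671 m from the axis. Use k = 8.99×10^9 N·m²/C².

Coaxial Gaussian cylinder, radius r = 0.0671 m, length L (r < R).
Charge inside radius r per length L is ρ·πr²·L, so λ_enc = ρπr² = -3.564×10^-5 C/m.
By Gauss's law (flux through the curved wall only), E·2πrL = λ_enc L/ε₀.
E = 2k|λ_enc|/r = 2(8.99×10^9)(3.564×10^-5)/(0.0671) = 9.55e6 N/C.

|E| ≈ 9.55×10^6 N/C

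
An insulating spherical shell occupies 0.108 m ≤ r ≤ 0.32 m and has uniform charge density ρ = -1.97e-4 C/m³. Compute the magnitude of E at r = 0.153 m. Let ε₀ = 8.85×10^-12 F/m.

Symmetry ⇒ E = E(r) r̂. Gaussian sphere of radius r = 0.153 m (within the shell material, 0.108 m < r < 0.32 m).
Enclosed charge is the volume from a to r: Q_enc = (4π/3)ρ(r³ − a³) = -1.916×10^-6 C.
Since E is radial and uniform over the Gaussian sphere, Φ = E·4πr² = Q_enc/ε₀.
E = |Q_enc|/(4πε₀r²) = (1.916×10^-6)/(4π·8.85×10^-12·(0.153)²) = 7.36×10^5 N/C.

E = 7.36×10^5 N/C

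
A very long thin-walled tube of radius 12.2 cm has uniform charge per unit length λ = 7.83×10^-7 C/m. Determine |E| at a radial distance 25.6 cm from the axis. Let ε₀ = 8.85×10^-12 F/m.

5.50×10^4 N/C

Take a coaxial cylindrical Gaussian surface of radius r = 25.6 cm and length L (r > 12.2 cm).
The full line charge is enclosed: λ_enc = 7.83e-7 C/m.
Since E is radial and uniform over the curved surface, Φ = E·2πrL = Q_enc/ε₀ = λ_enc L/ε₀.
E = |λ_enc|/(2πε₀r) = (7.83×10^-7)/(2π·8.85×10^-12·0.256) = 5.50×10^4 N/C.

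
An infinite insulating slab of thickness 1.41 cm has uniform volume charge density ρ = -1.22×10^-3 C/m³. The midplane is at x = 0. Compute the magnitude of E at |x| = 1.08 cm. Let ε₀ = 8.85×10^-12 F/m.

E = 9.72×10^5 V/m

The point |x| = 1.08 cm lies outside the slab (half-thickness 0.00705 m). A symmetric pillbox spanning the full slab encloses Q_enc = ρ·d·A.
Flux = 2EA ⇒ E = |ρ|d/(2ε₀), independent of distance outside.
E = (1.22×10^-3)(0.0141)/(2·8.85×10^-12) = 9.72e5 N/C.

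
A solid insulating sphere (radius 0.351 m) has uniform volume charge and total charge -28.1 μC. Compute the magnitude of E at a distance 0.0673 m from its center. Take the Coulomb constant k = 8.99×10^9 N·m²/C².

Take a concentric spherical Gaussian surface of radius r = 0.0673 m (r < R).
For a uniform sphere the enclosed fraction is (r/R)³, so Q_enc = (-28.1 μC)(0.0673/0.351)³ = -1.981e-7 C.
Since E is radial and uniform over the Gaussian sphere, Φ = E·4πr² = Q_enc/ε₀.
E = k|Q_enc|/r² = (8.99×10^9)(1.981×10^-7)/(0.0673)² = 3.93×10^5 N/C.

|E| = 3.93×10^5 N/C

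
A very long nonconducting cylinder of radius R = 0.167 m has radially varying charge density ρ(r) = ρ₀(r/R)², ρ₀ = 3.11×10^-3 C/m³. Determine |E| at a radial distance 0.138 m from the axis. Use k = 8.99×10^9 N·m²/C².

Coaxial Gaussian cylinder, radius r = 0.138 m, length L (r < R).
λ_enc = ∫₀^r ρ(r')·2πr' dr' = (2πρ₀/R²)·r^4/4 = 6.353e-5 C/m.
Since E is radial and uniform over the curved surface, Φ = E·2πrL = Q_enc/ε₀ = λ_enc L/ε₀.
E = 2k|λ_enc|/r = 2(8.99×10^9)(6.353e-5)/(0.138) = 8.28e6 N/C.

E = 8.28×10^6 N/C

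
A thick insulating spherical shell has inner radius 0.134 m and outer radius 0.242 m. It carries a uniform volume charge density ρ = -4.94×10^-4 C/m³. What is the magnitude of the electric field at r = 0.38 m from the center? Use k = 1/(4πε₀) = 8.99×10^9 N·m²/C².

By spherical symmetry E is radial; choose a Gaussian sphere of radius r = 0.38 m (r > 0.242 m, enclosing the whole shell).
Q_enc = ρ·(4π/3)(b³ − a³) = (-4.94×10^-4)·(4π/3)·((0.242)³ − (0.134)³) = -2.435e-5 C.
Gauss's law: E·4πr² = Q_enc/ε₀.
E = k|Q_enc|/r² = (8.99×10^9)(2.435e-5)/(0.38)² = 1.52×10^6 N/C.

1.52×10^6 N/C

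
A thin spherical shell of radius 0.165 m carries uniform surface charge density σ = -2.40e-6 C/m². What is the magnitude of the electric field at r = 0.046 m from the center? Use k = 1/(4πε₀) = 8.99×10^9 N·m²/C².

Symmetry ⇒ E = E(r) r̂. Gaussian sphere of radius r = 0.046 m (inside the shell, r < 0.165 m).
No charge lies within this surface, so Q_enc = 0 and Gauss's law gives E·4πr² = 0 ⇒ E = 0.

E = 0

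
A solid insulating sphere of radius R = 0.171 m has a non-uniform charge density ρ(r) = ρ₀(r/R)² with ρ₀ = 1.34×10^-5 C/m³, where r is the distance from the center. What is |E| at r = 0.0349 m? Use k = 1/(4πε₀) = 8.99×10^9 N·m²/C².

440 V/m

Use a concentric Gaussian sphere at r = 0.0349 m (r < R).
Q_enc = ∫₀^r ρ(r')·4πr'² dr' = (4πρ₀/R²) ∫₀^r r'^4 dr' = 4πρ₀ r^5/(5·R²) = 5.963×10^-11 C.
Since E is radial and uniform over the Gaussian sphere, Φ = E·4πr² = Q_enc/ε₀.
E = k|Q_enc|/r² = (8.99×10^9)(5.963e-11)/(0.0349)² = 440 N/C.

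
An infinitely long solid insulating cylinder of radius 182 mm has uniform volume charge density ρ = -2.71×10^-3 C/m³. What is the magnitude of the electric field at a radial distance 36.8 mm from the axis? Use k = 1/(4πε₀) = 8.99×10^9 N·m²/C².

5.63e6 V/m

Coaxial Gaussian cylinder, radius r = 36.8 mm, length L (r < R).
Charge inside radius r per length L is ρ·πr²·L, so λ_enc = ρπr² = -1.153×10^-5 C/m.
Gauss's law: E·2πrL = λ_enc L/ε₀.
E = 2k|λ_enc|/r = 2(8.99×10^9)(1.153×10^-5)/(0.0368) = 5.63×10^6 N/C.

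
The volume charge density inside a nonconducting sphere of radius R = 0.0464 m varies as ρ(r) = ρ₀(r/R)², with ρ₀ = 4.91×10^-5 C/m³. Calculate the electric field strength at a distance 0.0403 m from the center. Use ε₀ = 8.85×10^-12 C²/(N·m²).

E ≈ 3.37e4 N/C

Take a concentric spherical Gaussian surface of radius r = 0.0403 m (r < R).
Integrate the density: Q_enc = 4π ∫₀^r ρ₀(r'/R)^2 r'² dr' = 4πρ₀ r^5/(5·R²) = 6.093e-9 C.
Applying ∮E·dA = Q_enc/ε₀ with Φ = E(4πr²):
E = |Q_enc|/(4πε₀r²) = (6.093×10^-9)/(4π·8.85×10^-12·(0.0403)²) = 3.37×10^4 N/C.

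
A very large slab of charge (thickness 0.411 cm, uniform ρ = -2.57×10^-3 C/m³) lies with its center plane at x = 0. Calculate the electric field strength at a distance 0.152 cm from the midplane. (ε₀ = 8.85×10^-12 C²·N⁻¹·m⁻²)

E ≈ 4.41e5 V/m

By symmetry E is perpendicular to the slab. A Gaussian pillbox from −0.152 cm to +0.152 cm (face area A) lies entirely within the slab.
Q_enc = ρ·(2x)·A and flux = 2EA, so 2EA = 2ρxA/ε₀ ⇒ E = |ρ|x/ε₀.
E = (2.57×10^-3)(0.00152)/(8.85×10^-12) = 4.41e5 N/C.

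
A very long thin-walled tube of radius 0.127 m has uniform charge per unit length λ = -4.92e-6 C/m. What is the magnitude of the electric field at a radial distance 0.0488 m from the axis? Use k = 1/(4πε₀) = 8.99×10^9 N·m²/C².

Take a coaxial cylindrical Gaussian surface of radius r = 0.0488 m and length L (r < 0.127 m, inside the shell).
No charge is enclosed, so Gauss's law gives E·2πrL = 0 ⇒ E = 0.

E = 0 (no enclosed charge)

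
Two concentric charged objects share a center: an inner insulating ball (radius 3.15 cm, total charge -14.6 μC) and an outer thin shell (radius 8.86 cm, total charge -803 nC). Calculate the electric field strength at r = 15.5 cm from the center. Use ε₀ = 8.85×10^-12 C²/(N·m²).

|E| = 5.76e6 N/C

Use a concentric Gaussian sphere at r = 15.5 cm (r > 8.86 cm, enclosing both).
Q_enc = (-14.6 μC) + (-803 nC) = -1.54×10^-5 C.
Since E is radial and uniform over the Gaussian sphere, Φ = E·4πr² = Q_enc/ε₀.
E = |Q_enc|/(4πε₀r²) = (1.54×10^-5)/(4π·8.85×10^-12·(0.155)²) = 5.76e6 N/C.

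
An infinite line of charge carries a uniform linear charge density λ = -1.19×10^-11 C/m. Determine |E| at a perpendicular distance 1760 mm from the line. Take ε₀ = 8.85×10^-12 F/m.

E ≈ 0.122 V/m

Coaxial Gaussian cylinder, radius r = 1760 mm, length L.
Q_enc = λL, so λ_enc = -1.19×10^-11 C/m.
Gauss's law: E·2πrL = λ_enc L/ε₀.
E = |λ_enc|/(2πε₀r) = (1.19×10^-11)/(2π·8.85×10^-12·1.76) = 0.122 N/C.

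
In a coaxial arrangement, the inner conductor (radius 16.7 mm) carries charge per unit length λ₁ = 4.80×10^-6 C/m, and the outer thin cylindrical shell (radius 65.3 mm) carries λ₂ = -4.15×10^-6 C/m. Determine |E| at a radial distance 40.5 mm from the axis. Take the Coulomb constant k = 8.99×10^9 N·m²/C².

Coaxial Gaussian cylinder, radius r = 40.5 mm, length L (between the conductors, 16.7 mm < r < 65.3 mm).
The shell at 65.3 mm lies outside the Gaussian surface, so λ_enc = λ₁ = 4.80×10^-6 C/m.
Applying ∮E·dA = Q_enc/ε₀ with the end caps contributing no flux:
E = 2k|λ_enc|/r = 2(8.99×10^9)(4.80×10^-6)/(0.0405) = 2.13e6 N/C.

E ≈ 2.13×10^6 N/C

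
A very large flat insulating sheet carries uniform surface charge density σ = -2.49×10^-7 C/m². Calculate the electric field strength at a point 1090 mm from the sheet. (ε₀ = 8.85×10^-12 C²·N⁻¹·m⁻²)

|E| ≈ 1.41×10^4 N/C

Choose a cylindrical pillbox piercing the sheet, end faces (area A) parallel to it.
Only the two end caps contribute flux: Φ = 2EA. With Q_enc = σA, Gauss's law gives E = |σ|/(2ε₀).
E = |σ|/(2ε₀) = (2.49×10^-7)/(2·8.85×10^-12) = 1.41×10^4 N/C.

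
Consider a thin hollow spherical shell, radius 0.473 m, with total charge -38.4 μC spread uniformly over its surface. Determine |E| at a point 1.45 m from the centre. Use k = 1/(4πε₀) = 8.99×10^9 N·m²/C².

E = 1.64×10^5 V/m

Symmetry ⇒ E = E(r) r̂. Gaussian sphere of radius r = 1.45 m (r > 0.473 m).
The entire shell is enclosed: Q_enc = -3.84×10^-5 C.
Gauss's law: E·4πr² = Q_enc/ε₀.
E = k|Q_enc|/r² = (8.99×10^9)(3.84e-5)/(1.45)² = 1.64e5 N/C.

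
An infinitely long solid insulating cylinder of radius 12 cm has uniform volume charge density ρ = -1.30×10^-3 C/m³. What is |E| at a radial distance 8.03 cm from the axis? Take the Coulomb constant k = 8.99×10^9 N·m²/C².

E = 5.90×10^6 N/C

By cylindrical symmetry E is radial; use a coaxial Gaussian cylinder of radius 8.03 cm and length L (r < R).
Charge inside radius r per length L is ρ·πr²·L, so λ_enc = ρπr² = -2.633×10^-5 C/m.
Since E is radial and uniform over the curved surface, Φ = E·2πrL = Q_enc/ε₀ = λ_enc L/ε₀.
E = 2k|λ_enc|/r = 2(8.99×10^9)(2.633×10^-5)/(0.0803) = 5.90e6 N/C.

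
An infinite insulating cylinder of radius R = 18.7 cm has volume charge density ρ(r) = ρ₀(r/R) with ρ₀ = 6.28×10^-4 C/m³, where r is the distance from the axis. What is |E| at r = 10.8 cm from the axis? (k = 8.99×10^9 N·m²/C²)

Choose a coaxial cylinder of radius r = 10.8 cm (arbitrary length L) as the Gaussian surface (r < R).
λ_enc = ∫₀^r ρ(r')·2πr' dr' = (2πρ₀/R)·r^3/3 = 8.86×10^-6 C/m.
Gauss's law: E·2πrL = λ_enc L/ε₀.
E = 2k|λ_enc|/r = 2(8.99×10^9)(8.86e-6)/(0.108) = 1.48×10^6 N/C.

E = 1.48×10^6 N/C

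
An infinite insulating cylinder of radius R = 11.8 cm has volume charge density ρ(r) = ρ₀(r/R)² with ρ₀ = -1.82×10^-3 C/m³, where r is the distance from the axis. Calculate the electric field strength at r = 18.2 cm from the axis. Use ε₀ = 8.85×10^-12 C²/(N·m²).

Choose a coaxial cylinder of radius r = 18.2 cm (arbitrary length L) as the Gaussian surface (r > R, full charge per length enclosed).
λ_enc = 2π ∫₀^R ρ₀(r'/R)^2 r' dr' = 2πρ₀R²/4 = -3.981e-5 C/m.
Since E is radial and uniform over the curved surface, Φ = E·2πrL = Q_enc/ε₀ = λ_enc L/ε₀.
E = |λ_enc|/(2πε₀r) = (3.981×10^-5)/(2π·8.85×10^-12·0.182) = 3.93×10^6 N/C.

|E| = 3.93×10^6 N/C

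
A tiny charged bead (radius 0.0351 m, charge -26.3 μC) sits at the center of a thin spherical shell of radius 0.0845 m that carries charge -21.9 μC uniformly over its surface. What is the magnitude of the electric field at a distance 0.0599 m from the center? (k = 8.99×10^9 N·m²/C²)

6.59×10^7 V/m

Symmetry ⇒ E = E(r) r̂. Gaussian sphere of radius r = 0.0599 m (between the bodies, 0.0351 m < r < 0.0845 m).
Only the inner charge is enclosed; the outer shell contributes nothing inside itself. Q_enc = -26.3 μC = -2.63e-5 C.
Gauss's law: E·4πr² = Q_enc/ε₀.
E = k|Q_enc|/r² = (8.99×10^9)(2.63×10^-5)/(0.0599)² = 6.59×10^7 N/C.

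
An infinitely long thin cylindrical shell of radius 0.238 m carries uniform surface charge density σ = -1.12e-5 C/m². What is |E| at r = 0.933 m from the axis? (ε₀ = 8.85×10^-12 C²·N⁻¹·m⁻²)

Choose a coaxial cylinder of radius r = 0.933 m (arbitrary length L) as the Gaussian surface (r > 0.238 m).
The whole shell is enclosed: λ_enc = σ·2πR = (-1.12×10^-5)·2π·(0.238) = -1.675×10^-5 C/m.
Since E is radial and uniform over the curved surface, Φ = E·2πrL = Q_enc/ε₀ = λ_enc L/ε₀.
E = |λ_enc|/(2πε₀r) = (1.675×10^-5)/(2π·8.85×10^-12·0.933) = 3.23×10^5 N/C.

|E| = 3.23×10^5 V/m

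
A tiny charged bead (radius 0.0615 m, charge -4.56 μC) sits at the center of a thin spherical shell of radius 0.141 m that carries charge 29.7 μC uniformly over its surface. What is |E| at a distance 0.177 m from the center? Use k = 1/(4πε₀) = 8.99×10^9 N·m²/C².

7.21×10^6 N/C

Take a concentric spherical Gaussian surface of radius r = 0.177 m (r > 0.141 m, enclosing both).
Q_enc = (-4.56 μC) + (29.7 μC) = 2.514e-5 C.
By Gauss's law, ∮E·dA = E·4πr² = Q_enc/ε₀.
E = k|Q_enc|/r² = (8.99×10^9)(2.514e-5)/(0.177)² = 7.21e6 N/C.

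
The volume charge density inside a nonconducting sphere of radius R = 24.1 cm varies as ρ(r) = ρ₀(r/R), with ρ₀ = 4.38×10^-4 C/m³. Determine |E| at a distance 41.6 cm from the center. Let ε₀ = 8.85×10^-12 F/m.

E = 1.00e6 V/m

By spherical symmetry E is radial; choose a Gaussian sphere of radius r = 41.6 cm (r > R, all charge enclosed).
Q_enc = 4π ∫₀^R ρ₀(r'/R)^1 r'² dr' = 4πρ₀R³/4 = 1.926×10^-5 C.
Gauss's law: E·4πr² = Q_enc/ε₀.
E = |Q_enc|/(4πε₀r²) = (1.926×10^-5)/(4π·8.85×10^-12·(0.416)²) = 1.00×10^6 N/C.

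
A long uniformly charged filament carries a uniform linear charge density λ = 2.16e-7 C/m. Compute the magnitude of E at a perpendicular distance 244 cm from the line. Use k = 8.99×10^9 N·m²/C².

|E| = 1.59×10^3 N/C

Coaxial Gaussian cylinder, radius r = 244 cm, length L.
Q_enc = λL, so λ_enc = 2.16×10^-7 C/m.
By Gauss's law (flux through the curved wall only), E·2πrL = λ_enc L/ε₀.
E = 2k|λ_enc|/r = 2(8.99×10^9)(2.16×10^-7)/(2.44) = 1.59×10^3 N/C.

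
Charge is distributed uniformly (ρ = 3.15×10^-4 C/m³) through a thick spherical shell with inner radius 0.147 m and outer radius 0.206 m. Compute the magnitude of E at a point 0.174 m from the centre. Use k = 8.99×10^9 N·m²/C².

8.19×10^5 N/C

Take a concentric spherical Gaussian surface of radius r = 0.174 m (within the shell material, 0.147 m < r < 0.206 m).
Only the shell between 0.147 m and r is enclosed: Q_enc = ρ·(4π/3)(r³ − a³) = (3.15×10^-4)·(4π/3)·((0.174)³ − (0.147)³) = 2.76×10^-6 C.
Since E is radial and uniform over the Gaussian sphere, Φ = E·4πr² = Q_enc/ε₀.
E = k|Q_enc|/r² = (8.99×10^9)(2.76e-6)/(0.174)² = 8.19×10^5 N/C.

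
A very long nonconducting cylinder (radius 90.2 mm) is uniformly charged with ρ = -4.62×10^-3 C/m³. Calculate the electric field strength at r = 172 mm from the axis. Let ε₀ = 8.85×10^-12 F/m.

E ≈ 1.23e7 N/C

Take a coaxial cylindrical Gaussian surface of radius r = 172 mm and length L (r > 90.2 mm, full cross-section enclosed).
λ_enc = ρ·πR² = (-4.62×10^-3)π(0.0902)² = -1.181×10^-4 C/m.
Gauss's law: E·2πrL = λ_enc L/ε₀.
E = |λ_enc|/(2πε₀r) = (1.181×10^-4)/(2π·8.85×10^-12·0.172) = 1.23e7 N/C.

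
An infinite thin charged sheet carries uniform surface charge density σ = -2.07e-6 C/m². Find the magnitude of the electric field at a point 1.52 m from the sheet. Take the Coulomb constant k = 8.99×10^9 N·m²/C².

By planar symmetry E is perpendicular to the sheet and uniform; use a Gaussian pillbox with flat faces of area A on each side of the sheet.
Only the two end caps contribute flux: Φ = 2EA. With Q_enc = σA, Gauss's law gives E = |σ|/(2ε₀).
E = 2πk|σ| = 2π(8.99×10^9)(2.07e-6) = 1.17×10^5 N/C.

|E| ≈ 1.17×10^5 N/C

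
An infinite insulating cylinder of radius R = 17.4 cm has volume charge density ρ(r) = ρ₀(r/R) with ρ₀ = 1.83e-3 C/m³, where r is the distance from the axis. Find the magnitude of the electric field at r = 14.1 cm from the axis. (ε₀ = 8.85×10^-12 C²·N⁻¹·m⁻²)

Coaxial Gaussian cylinder, radius r = 14.1 cm, length L (r < R).
λ_enc = ∫₀^r ρ(r')·2πr' dr' = (2πρ₀/R)·r^3/3 = 6.175×10^-5 C/m.
Applying ∮E·dA = Q_enc/ε₀ with the end caps contributing no flux:
E = |λ_enc|/(2πε₀r) = (6.175×10^-5)/(2π·8.85×10^-12·0.141) = 7.88e6 N/C.

7.88×10^6 N/C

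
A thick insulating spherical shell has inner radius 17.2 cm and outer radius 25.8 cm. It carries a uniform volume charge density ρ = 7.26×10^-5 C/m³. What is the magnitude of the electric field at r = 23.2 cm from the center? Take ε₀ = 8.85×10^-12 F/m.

Take a concentric spherical Gaussian surface of radius r = 23.2 cm (within the shell material, 17.2 cm < r < 25.8 cm).
Only the shell between 17.2 cm and r is enclosed: Q_enc = ρ·(4π/3)(r³ − a³) = (7.26×10^-5)·(4π/3)·((0.232)³ − (0.172)³) = 2.25e-6 C.
By Gauss's law, ∮E·dA = E·4πr² = Q_enc/ε₀.
E = |Q_enc|/(4πε₀r²) = (2.25e-6)/(4π·8.85×10^-12·(0.232)²) = 3.76e5 N/C.

E ≈ 3.76×10^5 N/C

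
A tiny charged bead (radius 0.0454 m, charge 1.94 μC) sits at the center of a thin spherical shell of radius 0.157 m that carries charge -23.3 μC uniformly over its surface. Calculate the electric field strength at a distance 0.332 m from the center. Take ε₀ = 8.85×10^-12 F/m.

|E| ≈ 1.74×10^6 N/C

Symmetry ⇒ E = E(r) r̂. Gaussian sphere of radius r = 0.332 m (r > 0.157 m, enclosing both).
Q_enc = (1.94 μC) + (-23.3 μC) = -2.136×10^-5 C.
Since E is radial and uniform over the Gaussian sphere, Φ = E·4πr² = Q_enc/ε₀.
E = |Q_enc|/(4πε₀r²) = (2.136e-5)/(4π·8.85×10^-12·(0.332)²) = 1.74×10^6 N/C.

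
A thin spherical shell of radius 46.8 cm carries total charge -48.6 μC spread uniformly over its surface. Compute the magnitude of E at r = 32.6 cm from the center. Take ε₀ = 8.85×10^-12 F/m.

E = 0 (no enclosed charge)

By spherical symmetry E is radial; choose a Gaussian sphere of radius r = 32.6 cm (inside the shell, r < 46.8 cm).
No charge lies within this surface, so Q_enc = 0 and Gauss's law gives E·4πr² = 0 ⇒ E = 0.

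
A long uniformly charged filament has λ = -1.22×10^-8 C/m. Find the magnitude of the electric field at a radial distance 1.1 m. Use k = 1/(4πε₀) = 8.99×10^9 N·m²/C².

199 N/C

Coaxial Gaussian cylinder, radius r = 1.1 m, length L.
Q_enc = λL, so λ_enc = -1.22e-8 C/m.
Applying ∮E·dA = Q_enc/ε₀ with the end caps contributing no flux:
E = 2k|λ_enc|/r = 2(8.99×10^9)(1.22×10^-8)/(1.1) = 199 N/C.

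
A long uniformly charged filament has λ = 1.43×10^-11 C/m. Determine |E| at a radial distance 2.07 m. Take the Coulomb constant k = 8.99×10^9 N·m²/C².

By cylindrical symmetry E is radial; use a coaxial Gaussian cylinder of radius 2.07 m and length L.
Q_enc = λL, so λ_enc = 1.43×10^-11 C/m.
Gauss's law: E·2πrL = λ_enc L/ε₀.
E = 2k|λ_enc|/r = 2(8.99×10^9)(1.43e-11)/(2.07) = 0.124 N/C.

0.124 N/C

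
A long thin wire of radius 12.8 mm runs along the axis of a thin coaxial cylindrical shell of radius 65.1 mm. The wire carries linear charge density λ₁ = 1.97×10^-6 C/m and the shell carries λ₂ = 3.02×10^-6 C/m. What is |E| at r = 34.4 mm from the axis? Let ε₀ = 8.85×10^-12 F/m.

E ≈ 1.03×10^6 N/C

Coaxial Gaussian cylinder, radius r = 34.4 mm, length L (between the conductors, 12.8 mm < r < 65.1 mm).
Only the inner wire is enclosed; the outer shell contributes nothing inside itself. λ_enc = λ₁ = 1.97×10^-6 C/m.
Since E is radial and uniform over the curved surface, Φ = E·2πrL = Q_enc/ε₀ = λ_enc L/ε₀.
E = |λ_enc|/(2πε₀r) = (1.97×10^-6)/(2π·8.85×10^-12·0.0344) = 1.03×10^6 N/C.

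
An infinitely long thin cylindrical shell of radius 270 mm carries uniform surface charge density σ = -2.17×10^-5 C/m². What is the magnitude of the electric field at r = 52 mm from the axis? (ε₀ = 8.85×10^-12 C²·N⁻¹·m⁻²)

E = 0 (no enclosed charge)

By cylindrical symmetry E is radial; use a coaxial Gaussian cylinder of radius 52 mm and length L (r < 270 mm, inside the shell).
All the surface charge lies outside this cylinder: Q_enc = 0, hence E = 0.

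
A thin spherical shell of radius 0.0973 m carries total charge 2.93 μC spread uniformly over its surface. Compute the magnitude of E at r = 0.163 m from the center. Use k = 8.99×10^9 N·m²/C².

9.91e5 V/m

Take a concentric spherical Gaussian surface of radius r = 0.163 m (r > 0.0973 m).
The entire shell is enclosed: Q_enc = 2.93e-6 C.
By Gauss's law, ∮E·dA = E·4πr² = Q_enc/ε₀.
E = k|Q_enc|/r² = (8.99×10^9)(2.93e-6)/(0.163)² = 9.91×10^5 N/C.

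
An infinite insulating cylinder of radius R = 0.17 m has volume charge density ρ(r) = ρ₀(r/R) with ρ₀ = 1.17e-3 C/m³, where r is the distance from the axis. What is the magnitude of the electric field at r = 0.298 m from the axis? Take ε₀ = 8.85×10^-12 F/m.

Take a coaxial cylindrical Gaussian surface of radius r = 0.298 m and length L (r > R, full charge per length enclosed).
λ_enc = 2π ∫₀^R ρ₀(r'/R)^1 r' dr' = 2πρ₀R²/3 = 7.082×10^-5 C/m.
By Gauss's law (flux through the curved wall only), E·2πrL = λ_enc L/ε₀.
E = |λ_enc|/(2πε₀r) = (7.082e-5)/(2π·8.85×10^-12·0.298) = 4.27e6 N/C.

E ≈ 4.27×10^6 N/C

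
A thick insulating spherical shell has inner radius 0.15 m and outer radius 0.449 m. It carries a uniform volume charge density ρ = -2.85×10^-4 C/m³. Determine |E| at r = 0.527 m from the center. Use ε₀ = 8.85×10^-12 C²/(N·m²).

By spherical symmetry E is radial; choose a Gaussian sphere of radius r = 0.527 m (r > 0.449 m, enclosing the whole shell).
Q_enc = ρ·(4π/3)(b³ − a³) = (-2.85×10^-4)·(4π/3)·((0.449)³ − (0.15)³) = -1.04e-4 C.
Applying ∮E·dA = Q_enc/ε₀ with Φ = E(4πr²):
E = |Q_enc|/(4πε₀r²) = (1.04×10^-4)/(4π·8.85×10^-12·(0.527)²) = 3.37×10^6 N/C.

|E| ≈ 3.37×10^6 N/C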